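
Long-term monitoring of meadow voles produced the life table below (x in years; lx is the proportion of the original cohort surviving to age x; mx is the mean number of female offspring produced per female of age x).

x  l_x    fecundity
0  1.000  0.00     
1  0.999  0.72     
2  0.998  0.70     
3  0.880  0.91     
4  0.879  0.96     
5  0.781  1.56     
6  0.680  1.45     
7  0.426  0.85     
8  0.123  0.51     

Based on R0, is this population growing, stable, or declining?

R0 = Σ lx·mx = 0 + 0.71928 + 0.6986 + 0.8008 + 0.84384 + 1.21836 + 0.986 + 0.3621 + 0.06273 = 5.69171
R0 > 1, so the population is growing.

growing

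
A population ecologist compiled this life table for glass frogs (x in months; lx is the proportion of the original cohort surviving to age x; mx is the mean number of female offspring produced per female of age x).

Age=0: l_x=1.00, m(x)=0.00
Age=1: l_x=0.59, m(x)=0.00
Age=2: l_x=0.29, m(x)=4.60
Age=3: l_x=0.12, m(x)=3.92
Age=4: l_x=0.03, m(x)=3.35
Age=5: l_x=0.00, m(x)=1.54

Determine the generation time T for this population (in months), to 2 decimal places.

lx·mx: 0, 0, 1.334, 0.4704, 0.1005, 0 → R0 = 1.9049
x·lx·mx: 0, 0, 2.668, 1.4112, 0.402, 0 → Σ = 4.4812
T = 4.4812 / 1.9049 = 2.352459… → 2.35

2.35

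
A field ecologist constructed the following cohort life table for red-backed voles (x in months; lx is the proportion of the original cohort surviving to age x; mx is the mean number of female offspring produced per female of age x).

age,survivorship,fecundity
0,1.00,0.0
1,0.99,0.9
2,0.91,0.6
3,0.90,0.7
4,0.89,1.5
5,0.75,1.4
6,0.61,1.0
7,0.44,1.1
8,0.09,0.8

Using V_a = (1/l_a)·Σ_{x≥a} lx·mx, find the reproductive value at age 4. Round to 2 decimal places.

3.99

lx·mx for x ≥ 4: 1.335, 1.05, 0.61, 0.484, 0.072 → sum = 3.551
V_4 = 3.551 / l_4 = 3.551 / 0.89 = 3.989888… → 3.99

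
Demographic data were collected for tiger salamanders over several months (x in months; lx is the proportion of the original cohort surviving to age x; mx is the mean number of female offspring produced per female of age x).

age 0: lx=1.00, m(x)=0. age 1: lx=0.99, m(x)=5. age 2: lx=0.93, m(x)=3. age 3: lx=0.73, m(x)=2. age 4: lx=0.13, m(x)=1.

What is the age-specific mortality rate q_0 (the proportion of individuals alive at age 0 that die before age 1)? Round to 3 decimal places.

q_0 = (l_0 − l_1) / l_0 = (1 − 0.99) / 1
     = 0.01 / 1 = 0.01 → 0.010

0.010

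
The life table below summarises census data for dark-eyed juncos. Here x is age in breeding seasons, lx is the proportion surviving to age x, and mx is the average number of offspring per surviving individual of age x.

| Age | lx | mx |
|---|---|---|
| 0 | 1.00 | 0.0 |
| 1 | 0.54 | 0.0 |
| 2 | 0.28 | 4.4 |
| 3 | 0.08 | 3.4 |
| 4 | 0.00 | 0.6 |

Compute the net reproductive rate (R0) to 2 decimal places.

1.50

lx·mx by age: 0, 0, 1.232, 0.272, 0
R0 = Σ lx·mx = 1.504 → 1.50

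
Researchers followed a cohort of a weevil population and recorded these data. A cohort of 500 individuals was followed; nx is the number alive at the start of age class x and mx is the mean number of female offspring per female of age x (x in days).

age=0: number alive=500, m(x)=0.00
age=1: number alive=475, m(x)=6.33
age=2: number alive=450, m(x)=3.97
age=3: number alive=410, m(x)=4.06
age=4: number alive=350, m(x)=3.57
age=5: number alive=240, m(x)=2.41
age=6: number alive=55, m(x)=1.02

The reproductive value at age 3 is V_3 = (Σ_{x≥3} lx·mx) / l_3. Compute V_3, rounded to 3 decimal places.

8.655

lx = nx/n0 = nx/500: 1, 0.95, 0.9, 0.82, 0.7, 0.48, 0.11
lx·mx for x ≥ 3: 3.3292, 2.499, 1.1568, 0.1122 → sum = 7.0972
V_3 = 7.0972 / l_3 = 7.0972 / 0.82 = 8.655122… → 8.655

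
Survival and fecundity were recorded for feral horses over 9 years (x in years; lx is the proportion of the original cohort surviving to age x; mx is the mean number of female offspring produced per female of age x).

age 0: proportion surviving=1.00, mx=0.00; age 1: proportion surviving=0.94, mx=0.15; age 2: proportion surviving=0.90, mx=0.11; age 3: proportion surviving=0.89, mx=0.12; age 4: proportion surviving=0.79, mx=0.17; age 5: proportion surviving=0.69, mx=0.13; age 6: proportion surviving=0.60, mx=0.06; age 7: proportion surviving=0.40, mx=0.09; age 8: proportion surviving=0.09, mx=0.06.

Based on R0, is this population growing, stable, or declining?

R0 = Σ lx·mx = 0 + 0.141 + 0.099 + 0.1068 + 0.1343 + 0.0897 + 0.036 + 0.036 + 0.0054 = 0.6482
R0 < 1, so the population is declining.

declining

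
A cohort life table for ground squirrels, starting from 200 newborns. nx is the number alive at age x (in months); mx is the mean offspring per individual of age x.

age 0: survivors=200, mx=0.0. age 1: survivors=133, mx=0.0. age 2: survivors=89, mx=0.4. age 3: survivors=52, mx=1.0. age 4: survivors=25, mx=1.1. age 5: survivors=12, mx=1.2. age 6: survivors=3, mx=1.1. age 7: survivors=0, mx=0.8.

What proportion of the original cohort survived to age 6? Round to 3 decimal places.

0.015

l_6 = n_6/n_0 = 3/200 = 0.015 → 0.015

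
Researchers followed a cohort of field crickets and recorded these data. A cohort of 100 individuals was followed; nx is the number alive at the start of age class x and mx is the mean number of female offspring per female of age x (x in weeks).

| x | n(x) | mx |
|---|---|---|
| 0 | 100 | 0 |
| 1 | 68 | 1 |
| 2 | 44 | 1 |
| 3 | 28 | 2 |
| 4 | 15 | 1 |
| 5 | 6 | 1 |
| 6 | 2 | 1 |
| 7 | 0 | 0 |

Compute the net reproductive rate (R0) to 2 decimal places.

1.91

lx = nx/n0 = nx/100: 1, 0.68, 0.44, 0.28, 0.15, 0.06, 0.02, 0
lx·mx by age: 0, 0.68, 0.44, 0.56, 0.15, 0.06, 0.02, 0
R0 = Σ lx·mx = 1.91 → 1.91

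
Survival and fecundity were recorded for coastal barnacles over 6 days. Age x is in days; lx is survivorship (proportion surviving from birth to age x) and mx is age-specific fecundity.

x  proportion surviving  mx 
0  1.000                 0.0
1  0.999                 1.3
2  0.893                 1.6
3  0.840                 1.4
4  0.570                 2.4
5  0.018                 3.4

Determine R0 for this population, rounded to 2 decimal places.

lx·mx by age: 0, 1.2987, 1.4288, 1.176, 1.368, 0.0612
R0 = Σ lx·mx = 5.3327 → 5.33

5.33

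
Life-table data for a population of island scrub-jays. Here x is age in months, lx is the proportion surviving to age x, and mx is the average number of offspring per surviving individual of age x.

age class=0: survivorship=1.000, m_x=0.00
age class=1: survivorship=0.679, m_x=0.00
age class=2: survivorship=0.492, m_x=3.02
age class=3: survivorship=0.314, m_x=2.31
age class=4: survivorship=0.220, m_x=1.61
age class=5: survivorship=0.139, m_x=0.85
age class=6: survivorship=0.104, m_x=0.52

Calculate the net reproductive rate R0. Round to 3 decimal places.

lx·mx by age: 0, 0, 1.48584, 0.72534, 0.3542, 0.11815, 0.05408
R0 = Σ lx·mx = 2.73761 → 2.738

2.738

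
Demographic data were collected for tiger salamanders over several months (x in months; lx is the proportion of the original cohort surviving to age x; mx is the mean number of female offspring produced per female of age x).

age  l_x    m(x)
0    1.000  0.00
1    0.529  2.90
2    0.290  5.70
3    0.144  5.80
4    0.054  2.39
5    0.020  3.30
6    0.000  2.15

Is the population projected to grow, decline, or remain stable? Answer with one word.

growing

R0 = Σ lx·mx = 0 + 1.5341 + 1.653 + 0.8352 + 0.12906 + 0.066 + 0 = 4.21736
R0 > 1, so the population is growing.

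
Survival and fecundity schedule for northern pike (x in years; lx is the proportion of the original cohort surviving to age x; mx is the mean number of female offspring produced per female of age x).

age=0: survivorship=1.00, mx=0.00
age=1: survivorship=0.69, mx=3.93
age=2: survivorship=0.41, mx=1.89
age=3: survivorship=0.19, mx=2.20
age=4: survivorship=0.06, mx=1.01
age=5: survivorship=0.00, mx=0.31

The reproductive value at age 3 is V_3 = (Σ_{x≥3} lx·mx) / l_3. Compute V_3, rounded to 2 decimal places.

lx·mx for x ≥ 3: 0.418, 0.0606, 0 → sum = 0.4786
V_3 = 0.4786 / l_3 = 0.4786 / 0.19 = 2.518947… → 2.52

2.52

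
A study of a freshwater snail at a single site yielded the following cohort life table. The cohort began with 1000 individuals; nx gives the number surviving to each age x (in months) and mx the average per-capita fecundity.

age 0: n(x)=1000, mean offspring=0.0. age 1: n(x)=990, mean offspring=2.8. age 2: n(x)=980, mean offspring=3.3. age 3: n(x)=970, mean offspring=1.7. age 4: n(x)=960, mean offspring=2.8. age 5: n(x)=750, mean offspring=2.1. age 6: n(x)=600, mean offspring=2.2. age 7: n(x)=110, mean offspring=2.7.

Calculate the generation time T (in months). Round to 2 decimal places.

3.16

lx = nx/n0 = nx/1000: 1, 0.99, 0.98, 0.97, 0.96, 0.75, 0.6, 0.11
lx·mx: 0, 2.772, 3.234, 1.649, 2.688, 1.575, 1.32, 0.297 → R0 = 13.535
x·lx·mx: 0, 2.772, 6.468, 4.947, 10.752, 7.875, 7.92, 2.079 → Σ = 42.813
T = 42.813 / 13.535 = 3.163133… → 3.16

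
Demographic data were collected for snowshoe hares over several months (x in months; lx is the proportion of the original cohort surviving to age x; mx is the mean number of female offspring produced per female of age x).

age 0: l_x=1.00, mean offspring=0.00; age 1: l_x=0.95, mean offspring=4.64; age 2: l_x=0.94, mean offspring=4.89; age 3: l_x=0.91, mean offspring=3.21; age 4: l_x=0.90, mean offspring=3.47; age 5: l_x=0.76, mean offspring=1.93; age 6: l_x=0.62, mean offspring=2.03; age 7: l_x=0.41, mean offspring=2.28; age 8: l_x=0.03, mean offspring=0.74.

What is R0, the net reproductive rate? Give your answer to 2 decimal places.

lx·mx by age: 0, 4.408, 4.5966, 2.9211, 3.123, 1.4668, 1.2586, 0.9348, 0.0222
R0 = Σ lx·mx = 18.7311 → 18.73

18.73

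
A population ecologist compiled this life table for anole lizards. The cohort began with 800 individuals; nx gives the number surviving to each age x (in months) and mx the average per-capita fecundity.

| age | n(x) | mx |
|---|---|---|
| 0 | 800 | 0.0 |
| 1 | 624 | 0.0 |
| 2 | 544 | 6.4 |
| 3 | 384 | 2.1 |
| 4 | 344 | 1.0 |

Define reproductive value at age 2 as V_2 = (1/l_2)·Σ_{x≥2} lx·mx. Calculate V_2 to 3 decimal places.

lx = nx/n0 = nx/800: 1, 0.78, 0.68, 0.48, 0.43
lx·mx for x ≥ 2: 4.352, 1.008, 0.43 → sum = 5.79
V_2 = 5.79 / l_2 = 5.79 / 0.68 = 8.514706… → 8.515

8.515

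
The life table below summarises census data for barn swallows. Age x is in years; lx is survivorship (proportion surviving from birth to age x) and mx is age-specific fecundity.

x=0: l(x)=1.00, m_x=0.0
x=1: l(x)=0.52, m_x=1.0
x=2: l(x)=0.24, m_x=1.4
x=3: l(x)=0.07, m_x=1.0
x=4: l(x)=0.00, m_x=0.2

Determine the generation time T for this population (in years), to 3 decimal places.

lx·mx: 0, 0.52, 0.336, 0.07, 0 → R0 = 0.926
x·lx·mx: 0, 0.52, 0.672, 0.21, 0 → Σ = 1.402
T = 1.402 / 0.926 = 1.514039… → 1.514

1.514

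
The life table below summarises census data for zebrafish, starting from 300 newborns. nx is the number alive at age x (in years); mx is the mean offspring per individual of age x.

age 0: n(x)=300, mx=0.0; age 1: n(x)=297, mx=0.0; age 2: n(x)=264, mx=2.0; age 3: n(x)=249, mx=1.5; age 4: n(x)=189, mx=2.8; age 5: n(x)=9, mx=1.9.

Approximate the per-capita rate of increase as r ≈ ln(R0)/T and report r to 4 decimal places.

0.5204

lx = nx/n0 = nx/300: 1, 0.99, 0.88, 0.83, 0.63, 0.03
R0 = Σ lx·mx = 0 + 0 + 1.76 + 1.245 + 1.764 + 0.057 = 4.826
Σ x·lx·mx = 14.596; T = 14.596/4.826 = 3.02445…
r ≈ ln(R0)/T = ln(4.826)/3.02445… = 0.520431… → 0.5204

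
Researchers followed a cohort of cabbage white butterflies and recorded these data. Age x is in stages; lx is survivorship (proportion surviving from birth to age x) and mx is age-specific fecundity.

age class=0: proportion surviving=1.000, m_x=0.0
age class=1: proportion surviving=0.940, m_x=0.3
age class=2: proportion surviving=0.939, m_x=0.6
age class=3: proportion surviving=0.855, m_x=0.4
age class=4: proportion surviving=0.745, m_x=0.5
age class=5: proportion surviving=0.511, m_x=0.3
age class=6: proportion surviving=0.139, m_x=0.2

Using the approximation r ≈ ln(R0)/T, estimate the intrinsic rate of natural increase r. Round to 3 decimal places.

R0 = Σ lx·mx = 0 + 0.282 + 0.5634 + 0.342 + 0.3725 + 0.1533 + 0.0278 = 1.741
Σ x·lx·mx = 4.8581; T = 4.8581/1.741 = 2.79041…
r ≈ ln(R0)/T = ln(1.741)/2.79041… = 0.1987… → 0.199

0.199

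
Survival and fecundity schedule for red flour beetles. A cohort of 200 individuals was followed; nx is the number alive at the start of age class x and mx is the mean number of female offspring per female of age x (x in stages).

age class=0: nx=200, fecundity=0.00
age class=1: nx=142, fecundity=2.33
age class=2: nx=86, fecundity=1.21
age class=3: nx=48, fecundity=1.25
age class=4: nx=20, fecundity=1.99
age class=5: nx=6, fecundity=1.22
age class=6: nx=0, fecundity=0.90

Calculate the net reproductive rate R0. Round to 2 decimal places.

2.71

lx = nx/n0 = nx/200: 1, 0.71, 0.43, 0.24, 0.1, 0.03, 0
lx·mx by age: 0, 1.6543, 0.5203, 0.3, 0.199, 0.0366, 0
R0 = Σ lx·mx = 2.7102 → 2.71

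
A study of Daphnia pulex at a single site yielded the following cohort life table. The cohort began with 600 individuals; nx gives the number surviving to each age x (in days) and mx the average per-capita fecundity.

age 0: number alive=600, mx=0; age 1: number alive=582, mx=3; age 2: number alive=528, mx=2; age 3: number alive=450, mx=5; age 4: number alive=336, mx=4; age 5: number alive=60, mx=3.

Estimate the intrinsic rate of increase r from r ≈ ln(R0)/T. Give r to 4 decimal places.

0.9325

lx = nx/n0 = nx/600: 1, 0.97, 0.88, 0.75, 0.56, 0.1
R0 = Σ lx·mx = 0 + 2.91 + 1.76 + 3.75 + 2.24 + 0.3 = 10.96
Σ x·lx·mx = 28.14; T = 28.14/10.96 = 2.56752…
r ≈ ln(R0)/T = ln(10.96)/2.56752… = 0.932516… → 0.9325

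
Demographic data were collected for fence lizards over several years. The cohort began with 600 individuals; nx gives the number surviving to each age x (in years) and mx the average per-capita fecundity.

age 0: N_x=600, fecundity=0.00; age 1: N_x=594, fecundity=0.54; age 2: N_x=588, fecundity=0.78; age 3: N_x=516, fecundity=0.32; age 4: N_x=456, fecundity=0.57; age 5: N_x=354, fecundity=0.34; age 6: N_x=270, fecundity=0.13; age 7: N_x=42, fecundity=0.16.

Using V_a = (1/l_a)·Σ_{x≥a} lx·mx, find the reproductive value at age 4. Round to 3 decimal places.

0.926

lx = nx/n0 = nx/600: 1, 0.99, 0.98, 0.86, 0.76, 0.59, 0.45, 0.07
lx·mx for x ≥ 4: 0.4332, 0.2006, 0.0585, 0.0112 → sum = 0.7035
V_4 = 0.7035 / l_4 = 0.7035 / 0.76 = 0.925658… → 0.926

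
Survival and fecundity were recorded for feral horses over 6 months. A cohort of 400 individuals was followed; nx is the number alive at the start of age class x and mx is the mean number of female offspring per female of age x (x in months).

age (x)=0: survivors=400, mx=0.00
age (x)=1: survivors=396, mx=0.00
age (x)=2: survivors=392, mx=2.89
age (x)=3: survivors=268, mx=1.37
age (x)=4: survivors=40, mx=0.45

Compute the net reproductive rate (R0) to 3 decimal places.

3.795

lx = nx/n0 = nx/400: 1, 0.99, 0.98, 0.67, 0.1
lx·mx by age: 0, 0, 2.8322, 0.9179, 0.045
R0 = Σ lx·mx = 3.7951 → 3.795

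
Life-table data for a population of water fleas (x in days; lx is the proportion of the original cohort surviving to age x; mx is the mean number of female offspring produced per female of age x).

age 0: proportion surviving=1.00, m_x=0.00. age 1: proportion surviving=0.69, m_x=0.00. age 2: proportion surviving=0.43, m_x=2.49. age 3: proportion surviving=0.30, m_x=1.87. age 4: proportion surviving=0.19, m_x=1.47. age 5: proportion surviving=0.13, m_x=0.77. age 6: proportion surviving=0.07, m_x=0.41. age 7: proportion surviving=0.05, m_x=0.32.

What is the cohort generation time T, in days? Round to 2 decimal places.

2.79

lx·mx: 0, 0, 1.0707, 0.561, 0.2793, 0.1001, 0.0287, 0.016 → R0 = 2.0558
x·lx·mx: 0, 0, 2.1414, 1.683, 1.1172, 0.5005, 0.1722, 0.112 → Σ = 5.7263
T = 5.7263 / 2.0558 = 2.785436… → 2.79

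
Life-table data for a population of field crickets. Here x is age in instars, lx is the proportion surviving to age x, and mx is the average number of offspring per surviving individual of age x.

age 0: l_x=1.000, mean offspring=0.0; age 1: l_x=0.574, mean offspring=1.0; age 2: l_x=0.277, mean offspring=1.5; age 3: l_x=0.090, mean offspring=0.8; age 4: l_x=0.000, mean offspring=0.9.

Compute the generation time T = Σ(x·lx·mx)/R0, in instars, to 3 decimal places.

1.527

lx·mx: 0, 0.574, 0.4155, 0.072, 0 → R0 = 1.0615
x·lx·mx: 0, 0.574, 0.831, 0.216, 0 → Σ = 1.621
T = 1.621 / 1.0615 = 1.527084… → 1.527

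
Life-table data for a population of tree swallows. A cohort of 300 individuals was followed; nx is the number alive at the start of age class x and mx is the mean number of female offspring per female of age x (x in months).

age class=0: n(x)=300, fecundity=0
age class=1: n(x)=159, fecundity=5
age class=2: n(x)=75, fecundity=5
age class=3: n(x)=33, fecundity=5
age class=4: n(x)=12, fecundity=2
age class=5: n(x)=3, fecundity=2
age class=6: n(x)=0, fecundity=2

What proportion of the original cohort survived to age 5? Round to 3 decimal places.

l_5 = n_5/n_0 = 3/300 = 0.01 → 0.010

0.010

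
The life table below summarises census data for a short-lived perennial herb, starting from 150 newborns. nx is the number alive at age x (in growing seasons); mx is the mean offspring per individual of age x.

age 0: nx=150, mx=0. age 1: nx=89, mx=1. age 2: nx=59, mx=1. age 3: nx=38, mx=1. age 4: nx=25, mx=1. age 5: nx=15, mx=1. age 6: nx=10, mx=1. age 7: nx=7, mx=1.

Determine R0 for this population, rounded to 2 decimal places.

1.62

lx = nx/n0 = nx/150: 1, 0.59333…, 0.39333…, 0.25333…, 0.16667…, 0.1, 0.06667…, 0.04667…
lx·mx by age: 0, 0.593333…, 0.393333…, 0.253333…, 0.166667…, 0.1, 0.066667…, 0.046667…
R0 = Σ lx·mx = 1.62… → 1.62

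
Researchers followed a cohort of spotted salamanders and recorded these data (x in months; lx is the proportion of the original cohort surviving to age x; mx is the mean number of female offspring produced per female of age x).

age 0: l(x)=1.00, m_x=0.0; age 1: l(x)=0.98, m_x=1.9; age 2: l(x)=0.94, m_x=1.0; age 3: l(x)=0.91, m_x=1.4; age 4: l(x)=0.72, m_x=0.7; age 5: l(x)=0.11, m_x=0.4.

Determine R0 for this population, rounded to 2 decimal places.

4.62

lx·mx by age: 0, 1.862, 0.94, 1.274, 0.504, 0.044
R0 = Σ lx·mx = 4.624 → 4.62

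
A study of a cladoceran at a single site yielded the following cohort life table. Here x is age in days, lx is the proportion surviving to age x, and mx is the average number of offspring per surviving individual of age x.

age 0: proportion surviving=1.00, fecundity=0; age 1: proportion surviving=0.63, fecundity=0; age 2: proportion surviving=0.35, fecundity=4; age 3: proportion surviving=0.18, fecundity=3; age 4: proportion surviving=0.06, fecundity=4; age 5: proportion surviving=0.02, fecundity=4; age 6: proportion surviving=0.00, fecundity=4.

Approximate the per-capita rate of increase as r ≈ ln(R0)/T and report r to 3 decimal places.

0.319

R0 = Σ lx·mx = 0 + 0 + 1.4 + 0.54 + 0.24 + 0.08 + 0 = 2.26
Σ x·lx·mx = 5.78; T = 5.78/2.26 = 2.55752…
r ≈ ln(R0)/T = ln(2.26)/2.55752… = 0.31881… → 0.319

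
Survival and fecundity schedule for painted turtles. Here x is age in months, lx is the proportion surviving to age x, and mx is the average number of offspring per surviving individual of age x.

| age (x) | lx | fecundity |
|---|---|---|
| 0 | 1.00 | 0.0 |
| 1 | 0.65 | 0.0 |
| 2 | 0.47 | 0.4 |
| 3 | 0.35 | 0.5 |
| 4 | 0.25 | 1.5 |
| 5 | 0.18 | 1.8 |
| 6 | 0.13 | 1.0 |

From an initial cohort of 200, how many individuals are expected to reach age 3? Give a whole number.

70

Expected survivors = N0 · l_3 = 200 × 0.35 = 70 → 70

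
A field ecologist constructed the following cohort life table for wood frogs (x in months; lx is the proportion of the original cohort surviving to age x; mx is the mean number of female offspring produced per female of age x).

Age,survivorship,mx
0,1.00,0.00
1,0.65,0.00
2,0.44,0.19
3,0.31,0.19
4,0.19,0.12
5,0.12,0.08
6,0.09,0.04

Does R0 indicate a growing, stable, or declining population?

declining

R0 = Σ lx·mx = 0 + 0 + 0.0836 + 0.0589 + 0.0228 + 0.0096 + 0.0036 = 0.1785
R0 < 1, so the population is declining.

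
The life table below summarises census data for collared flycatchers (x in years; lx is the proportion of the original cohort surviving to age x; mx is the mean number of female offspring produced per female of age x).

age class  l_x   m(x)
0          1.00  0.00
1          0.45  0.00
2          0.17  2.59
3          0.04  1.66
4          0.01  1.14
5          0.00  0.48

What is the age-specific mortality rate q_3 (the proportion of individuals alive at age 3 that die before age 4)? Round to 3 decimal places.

0.750

q_3 = (l_3 − l_4) / l_3 = (0.04 − 0.01) / 0.04
     = 0.03 / 0.04 = 0.75 → 0.750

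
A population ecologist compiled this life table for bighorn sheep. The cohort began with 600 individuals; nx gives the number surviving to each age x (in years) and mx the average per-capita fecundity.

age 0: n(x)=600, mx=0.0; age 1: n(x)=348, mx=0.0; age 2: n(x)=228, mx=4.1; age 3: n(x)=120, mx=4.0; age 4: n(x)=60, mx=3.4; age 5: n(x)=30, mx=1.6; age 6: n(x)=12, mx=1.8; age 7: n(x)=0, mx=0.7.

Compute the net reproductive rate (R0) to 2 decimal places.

2.81

lx = nx/n0 = nx/600: 1, 0.58, 0.38, 0.2, 0.1, 0.05, 0.02, 0
lx·mx by age: 0, 0, 1.558, 0.8, 0.34, 0.08, 0.036, 0
R0 = Σ lx·mx = 2.814 → 2.81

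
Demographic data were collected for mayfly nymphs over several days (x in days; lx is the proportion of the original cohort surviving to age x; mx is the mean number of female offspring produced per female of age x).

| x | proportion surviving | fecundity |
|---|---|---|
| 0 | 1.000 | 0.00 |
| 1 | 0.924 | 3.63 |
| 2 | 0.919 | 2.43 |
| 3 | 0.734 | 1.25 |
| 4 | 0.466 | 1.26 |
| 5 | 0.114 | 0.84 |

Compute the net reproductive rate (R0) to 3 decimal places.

7.188

lx·mx by age: 0, 3.35412, 2.23317, 0.9175, 0.58716, 0.09576
R0 = Σ lx·mx = 7.18771 → 7.188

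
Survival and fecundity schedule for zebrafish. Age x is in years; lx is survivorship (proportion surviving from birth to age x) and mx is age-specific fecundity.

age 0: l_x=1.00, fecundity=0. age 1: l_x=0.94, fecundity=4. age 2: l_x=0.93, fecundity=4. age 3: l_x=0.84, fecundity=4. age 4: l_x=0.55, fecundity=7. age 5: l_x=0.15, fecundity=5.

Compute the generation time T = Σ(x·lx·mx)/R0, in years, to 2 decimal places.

lx·mx: 0, 3.76, 3.72, 3.36, 3.85, 0.75 → R0 = 15.44
x·lx·mx: 0, 3.76, 7.44, 10.08, 15.4, 3.75 → Σ = 40.43
T = 40.43 / 15.44 = 2.618523… → 2.62

2.62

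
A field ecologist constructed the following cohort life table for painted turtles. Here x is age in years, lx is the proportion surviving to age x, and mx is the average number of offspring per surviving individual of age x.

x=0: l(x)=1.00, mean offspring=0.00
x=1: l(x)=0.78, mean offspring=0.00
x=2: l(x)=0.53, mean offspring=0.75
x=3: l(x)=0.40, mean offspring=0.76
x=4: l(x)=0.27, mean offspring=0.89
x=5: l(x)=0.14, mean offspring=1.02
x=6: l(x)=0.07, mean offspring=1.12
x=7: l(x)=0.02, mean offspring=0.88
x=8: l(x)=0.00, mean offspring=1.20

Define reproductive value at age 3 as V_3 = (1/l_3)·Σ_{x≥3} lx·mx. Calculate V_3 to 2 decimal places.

lx·mx for x ≥ 3: 0.304, 0.2403, 0.1428, 0.0784, 0.0176, 0 → sum = 0.7831
V_3 = 0.7831 / l_3 = 0.7831 / 0.4 = 1.95775 → 1.96

1.96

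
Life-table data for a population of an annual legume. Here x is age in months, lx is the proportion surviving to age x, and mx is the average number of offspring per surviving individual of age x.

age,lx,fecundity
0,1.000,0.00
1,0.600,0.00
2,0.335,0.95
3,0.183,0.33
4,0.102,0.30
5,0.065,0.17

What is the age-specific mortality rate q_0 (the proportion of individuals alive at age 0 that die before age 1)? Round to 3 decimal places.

0.400

q_0 = (l_0 − l_1) / l_0 = (1 − 0.6) / 1
     = 0.4 / 1 = 0.4 → 0.400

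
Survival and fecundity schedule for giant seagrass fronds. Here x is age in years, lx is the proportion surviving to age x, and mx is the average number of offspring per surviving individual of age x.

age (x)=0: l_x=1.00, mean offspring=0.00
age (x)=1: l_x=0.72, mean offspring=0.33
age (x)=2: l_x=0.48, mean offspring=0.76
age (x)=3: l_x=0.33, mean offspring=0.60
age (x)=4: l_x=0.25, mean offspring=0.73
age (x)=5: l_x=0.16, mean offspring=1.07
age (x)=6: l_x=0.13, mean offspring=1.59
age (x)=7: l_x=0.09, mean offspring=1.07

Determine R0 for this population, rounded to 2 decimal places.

1.46

lx·mx by age: 0, 0.2376, 0.3648, 0.198, 0.1825, 0.1712, 0.2067, 0.0963
R0 = Σ lx·mx = 1.4571 → 1.46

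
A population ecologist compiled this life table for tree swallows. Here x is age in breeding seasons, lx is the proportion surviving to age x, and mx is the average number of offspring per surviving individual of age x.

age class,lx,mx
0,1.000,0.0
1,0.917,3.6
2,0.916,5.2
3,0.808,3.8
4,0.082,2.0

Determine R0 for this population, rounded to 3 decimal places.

lx·mx by age: 0, 3.3012, 4.7632, 3.0704, 0.164
R0 = Σ lx·mx = 11.2988 → 11.299

11.299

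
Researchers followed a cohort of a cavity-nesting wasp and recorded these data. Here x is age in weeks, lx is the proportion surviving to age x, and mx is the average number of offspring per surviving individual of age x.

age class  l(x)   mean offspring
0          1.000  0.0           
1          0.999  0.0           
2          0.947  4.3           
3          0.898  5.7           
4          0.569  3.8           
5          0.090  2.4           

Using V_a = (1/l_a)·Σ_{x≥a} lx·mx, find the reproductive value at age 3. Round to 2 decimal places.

lx·mx for x ≥ 3: 5.1186, 2.1622, 0.216 → sum = 7.4968
V_3 = 7.4968 / l_3 = 7.4968 / 0.898 = 8.34833… → 8.35

8.35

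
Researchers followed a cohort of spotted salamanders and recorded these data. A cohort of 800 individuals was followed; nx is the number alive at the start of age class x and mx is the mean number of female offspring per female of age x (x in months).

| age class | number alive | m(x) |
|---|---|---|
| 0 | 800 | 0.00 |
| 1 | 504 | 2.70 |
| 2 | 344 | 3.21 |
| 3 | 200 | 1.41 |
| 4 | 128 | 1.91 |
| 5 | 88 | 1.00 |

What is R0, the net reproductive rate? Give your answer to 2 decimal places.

lx = nx/n0 = nx/800: 1, 0.63, 0.43, 0.25, 0.16, 0.11
lx·mx by age: 0, 1.701, 1.3803, 0.3525, 0.3056, 0.11
R0 = Σ lx·mx = 3.8494 → 3.85

3.85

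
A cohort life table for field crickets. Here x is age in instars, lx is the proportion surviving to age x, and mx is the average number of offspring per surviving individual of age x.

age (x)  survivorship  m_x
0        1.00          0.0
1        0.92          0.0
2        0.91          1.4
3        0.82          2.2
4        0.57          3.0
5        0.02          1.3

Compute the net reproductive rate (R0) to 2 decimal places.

4.81

lx·mx by age: 0, 0, 1.274, 1.804, 1.71, 0.026
R0 = Σ lx·mx = 4.814 → 4.81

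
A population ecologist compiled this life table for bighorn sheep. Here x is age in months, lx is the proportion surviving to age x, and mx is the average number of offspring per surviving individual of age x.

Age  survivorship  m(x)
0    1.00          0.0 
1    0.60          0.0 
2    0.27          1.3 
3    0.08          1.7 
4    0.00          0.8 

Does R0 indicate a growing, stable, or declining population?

declining

R0 = Σ lx·mx = 0 + 0 + 0.351 + 0.136 + 0 = 0.487
R0 < 1, so the population is declining.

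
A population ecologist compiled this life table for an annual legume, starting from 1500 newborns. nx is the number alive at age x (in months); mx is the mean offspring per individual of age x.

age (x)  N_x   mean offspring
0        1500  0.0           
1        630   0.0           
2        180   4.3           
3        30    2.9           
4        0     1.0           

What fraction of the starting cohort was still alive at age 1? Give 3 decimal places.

l_1 = n_1/n_0 = 630/1500 = 0.42 → 0.420

0.420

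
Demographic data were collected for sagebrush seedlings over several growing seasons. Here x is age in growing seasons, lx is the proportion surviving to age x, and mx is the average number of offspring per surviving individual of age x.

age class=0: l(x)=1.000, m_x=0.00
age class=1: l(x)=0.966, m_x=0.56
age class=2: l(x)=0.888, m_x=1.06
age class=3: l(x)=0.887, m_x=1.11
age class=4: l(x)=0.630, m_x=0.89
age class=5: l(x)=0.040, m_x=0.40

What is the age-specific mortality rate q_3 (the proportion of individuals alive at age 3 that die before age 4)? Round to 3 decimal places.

q_3 = (l_3 − l_4) / l_3 = (0.887 − 0.63) / 0.887
     = 0.257 / 0.887 = 0.289741… → 0.290

0.290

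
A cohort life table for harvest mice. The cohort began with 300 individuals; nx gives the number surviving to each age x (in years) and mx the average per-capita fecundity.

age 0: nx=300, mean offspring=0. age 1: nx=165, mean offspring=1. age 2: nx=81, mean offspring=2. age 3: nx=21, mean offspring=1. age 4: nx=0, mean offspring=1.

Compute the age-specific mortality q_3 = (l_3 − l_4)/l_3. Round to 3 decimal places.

lx = nx/n0 = nx/300: 1, 0.55, 0.27, 0.07, 0
q_3 = (l_3 − l_4) / l_3 = (0.07 − 0) / 0.07
     = 0.07 / 0.07 = 1 → 1.000

1.000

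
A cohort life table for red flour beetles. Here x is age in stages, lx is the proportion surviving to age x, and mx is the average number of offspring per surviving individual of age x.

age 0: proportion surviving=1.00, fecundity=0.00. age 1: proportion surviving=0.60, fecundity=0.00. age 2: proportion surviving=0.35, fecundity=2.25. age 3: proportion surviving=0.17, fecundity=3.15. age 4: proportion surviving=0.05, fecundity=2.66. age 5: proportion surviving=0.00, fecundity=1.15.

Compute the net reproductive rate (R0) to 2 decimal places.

1.46

lx·mx by age: 0, 0, 0.7875, 0.5355, 0.133, 0
R0 = Σ lx·mx = 1.456 → 1.46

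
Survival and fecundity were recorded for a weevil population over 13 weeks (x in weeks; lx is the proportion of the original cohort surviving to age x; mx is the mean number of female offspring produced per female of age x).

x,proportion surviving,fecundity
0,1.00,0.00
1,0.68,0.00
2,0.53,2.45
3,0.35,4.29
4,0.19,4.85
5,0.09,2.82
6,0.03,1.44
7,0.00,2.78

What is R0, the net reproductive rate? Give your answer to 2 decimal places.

lx·mx by age: 0, 0, 1.2985, 1.5015, 0.9215, 0.2538, 0.0432, 0
R0 = Σ lx·mx = 4.0185 → 4.02

4.02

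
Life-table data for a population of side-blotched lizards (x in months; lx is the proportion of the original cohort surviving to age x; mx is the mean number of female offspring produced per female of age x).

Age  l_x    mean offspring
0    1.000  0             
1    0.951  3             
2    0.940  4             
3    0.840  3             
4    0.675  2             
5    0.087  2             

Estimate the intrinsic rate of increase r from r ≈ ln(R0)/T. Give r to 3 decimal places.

R0 = Σ lx·mx = 0 + 2.853 + 3.76 + 2.52 + 1.35 + 0.174 = 10.657
Σ x·lx·mx = 24.203; T = 24.203/10.657 = 2.27109…
r ≈ ln(R0)/T = ln(10.657)/2.27109… = 1.04189… → 1.042

1.042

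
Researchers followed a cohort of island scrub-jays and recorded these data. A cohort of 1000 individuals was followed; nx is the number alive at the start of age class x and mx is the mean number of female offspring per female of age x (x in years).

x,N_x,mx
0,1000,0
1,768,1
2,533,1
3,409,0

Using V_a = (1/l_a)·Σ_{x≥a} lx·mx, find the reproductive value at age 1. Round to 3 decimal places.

1.694

lx = nx/n0 = nx/1000: 1, 0.768, 0.533, 0.409
lx·mx for x ≥ 1: 0.768, 0.533, 0 → sum = 1.301
V_1 = 1.301 / l_1 = 1.301 / 0.768 = 1.69401… → 1.694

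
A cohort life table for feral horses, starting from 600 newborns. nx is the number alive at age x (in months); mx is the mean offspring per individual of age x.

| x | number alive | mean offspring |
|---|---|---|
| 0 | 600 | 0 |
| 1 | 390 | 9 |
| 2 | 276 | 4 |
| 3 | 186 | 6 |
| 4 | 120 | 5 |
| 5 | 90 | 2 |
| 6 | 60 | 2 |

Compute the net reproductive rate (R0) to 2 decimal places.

11.05

lx = nx/n0 = nx/600: 1, 0.65, 0.46, 0.31, 0.2, 0.15, 0.1
lx·mx by age: 0, 5.85, 1.84, 1.86, 1, 0.3, 0.2
R0 = Σ lx·mx = 11.05 → 11.05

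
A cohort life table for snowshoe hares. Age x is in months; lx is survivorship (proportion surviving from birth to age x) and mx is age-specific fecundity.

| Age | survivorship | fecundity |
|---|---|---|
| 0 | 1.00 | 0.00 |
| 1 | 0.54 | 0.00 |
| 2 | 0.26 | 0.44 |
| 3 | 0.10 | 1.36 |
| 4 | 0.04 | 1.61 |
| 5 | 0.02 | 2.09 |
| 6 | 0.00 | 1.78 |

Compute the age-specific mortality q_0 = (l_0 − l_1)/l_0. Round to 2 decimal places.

q_0 = (l_0 − l_1) / l_0 = (1 − 0.54) / 1
     = 0.46 / 1 = 0.46 → 0.46

0.46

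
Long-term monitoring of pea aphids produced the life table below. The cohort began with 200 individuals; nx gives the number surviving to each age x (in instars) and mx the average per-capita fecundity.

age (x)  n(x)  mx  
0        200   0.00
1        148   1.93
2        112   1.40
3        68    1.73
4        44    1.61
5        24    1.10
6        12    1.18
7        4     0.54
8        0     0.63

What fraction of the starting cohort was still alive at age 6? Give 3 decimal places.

l_6 = n_6/n_0 = 12/200 = 0.06 → 0.060

0.060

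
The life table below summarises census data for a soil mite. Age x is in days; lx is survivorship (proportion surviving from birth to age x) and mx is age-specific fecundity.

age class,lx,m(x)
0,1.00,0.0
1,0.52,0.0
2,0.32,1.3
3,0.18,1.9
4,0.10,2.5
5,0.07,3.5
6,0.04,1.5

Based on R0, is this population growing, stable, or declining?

R0 = Σ lx·mx = 0 + 0 + 0.416 + 0.342 + 0.25 + 0.245 + 0.06 = 1.313
R0 > 1, so the population is growing.

growing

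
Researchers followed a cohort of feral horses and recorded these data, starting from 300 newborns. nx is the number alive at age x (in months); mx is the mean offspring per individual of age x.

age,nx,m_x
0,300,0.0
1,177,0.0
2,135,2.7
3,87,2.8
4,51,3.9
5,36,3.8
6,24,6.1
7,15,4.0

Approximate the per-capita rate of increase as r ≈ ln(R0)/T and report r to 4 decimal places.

0.3648

lx = nx/n0 = nx/300: 1, 0.59, 0.45, 0.29, 0.17, 0.12, 0.08, 0.05
R0 = Σ lx·mx = 0 + 0 + 1.215 + 0.812 + 0.663 + 0.456 + 0.488 + 0.2 = 3.834
Σ x·lx·mx = 14.126; T = 14.126/3.834 = 3.6844…
r ≈ ln(R0)/T = ln(3.834)/3.6844… = 0.364756… → 0.3648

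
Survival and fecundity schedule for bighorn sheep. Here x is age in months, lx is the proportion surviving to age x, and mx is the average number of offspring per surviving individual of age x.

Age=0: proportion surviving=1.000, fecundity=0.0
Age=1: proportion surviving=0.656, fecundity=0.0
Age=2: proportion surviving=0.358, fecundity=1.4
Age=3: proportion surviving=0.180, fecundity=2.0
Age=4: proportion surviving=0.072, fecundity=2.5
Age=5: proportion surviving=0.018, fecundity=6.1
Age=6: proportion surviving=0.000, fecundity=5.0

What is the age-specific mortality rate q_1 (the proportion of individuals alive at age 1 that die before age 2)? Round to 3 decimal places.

0.454

q_1 = (l_1 − l_2) / l_1 = (0.656 − 0.358) / 0.656
     = 0.298 / 0.656 = 0.454268… → 0.454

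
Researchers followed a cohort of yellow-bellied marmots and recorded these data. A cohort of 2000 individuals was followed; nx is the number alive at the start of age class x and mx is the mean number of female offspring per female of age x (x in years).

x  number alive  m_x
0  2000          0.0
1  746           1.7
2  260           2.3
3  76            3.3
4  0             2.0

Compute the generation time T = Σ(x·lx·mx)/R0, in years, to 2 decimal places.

1.52

lx = nx/n0 = nx/2000: 1, 0.373, 0.13, 0.038, 0
lx·mx: 0, 0.6341, 0.299, 0.1254, 0 → R0 = 1.0585
x·lx·mx: 0, 0.6341, 0.598, 0.3762, 0 → Σ = 1.6083
T = 1.6083 / 1.0585 = 1.519414… → 1.52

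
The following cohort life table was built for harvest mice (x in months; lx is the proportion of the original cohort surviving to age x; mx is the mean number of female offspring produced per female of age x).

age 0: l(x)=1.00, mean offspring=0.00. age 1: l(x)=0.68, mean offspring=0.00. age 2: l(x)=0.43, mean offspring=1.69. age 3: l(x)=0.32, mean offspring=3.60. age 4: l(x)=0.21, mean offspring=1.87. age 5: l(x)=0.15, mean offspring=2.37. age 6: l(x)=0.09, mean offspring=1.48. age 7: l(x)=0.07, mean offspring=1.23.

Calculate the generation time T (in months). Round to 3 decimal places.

lx·mx: 0, 0, 0.7267, 1.152, 0.3927, 0.3555, 0.1332, 0.0861 → R0 = 2.8462
x·lx·mx: 0, 0, 1.4534, 3.456, 1.5708, 1.7775, 0.7992, 0.6027 → Σ = 9.6596
T = 9.6596 / 2.8462 = 3.393858… → 3.394

3.394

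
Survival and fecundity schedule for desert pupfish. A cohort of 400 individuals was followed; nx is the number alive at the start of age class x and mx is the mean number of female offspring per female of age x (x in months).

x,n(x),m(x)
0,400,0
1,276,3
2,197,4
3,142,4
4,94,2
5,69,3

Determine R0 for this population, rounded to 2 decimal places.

lx = nx/n0 = nx/400: 1, 0.69, 0.4925, 0.355, 0.235, 0.1725
lx·mx by age: 0, 2.07, 1.97, 1.42, 0.47, 0.5175
R0 = Σ lx·mx = 6.4475 → 6.45

6.45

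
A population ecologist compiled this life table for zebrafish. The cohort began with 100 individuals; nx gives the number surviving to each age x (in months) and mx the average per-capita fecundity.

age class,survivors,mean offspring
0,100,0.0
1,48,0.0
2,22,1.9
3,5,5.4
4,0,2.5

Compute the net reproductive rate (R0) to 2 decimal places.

lx = nx/n0 = nx/100: 1, 0.48, 0.22, 0.05, 0
lx·mx by age: 0, 0, 0.418, 0.27, 0
R0 = Σ lx·mx = 0.688 → 0.69

0.69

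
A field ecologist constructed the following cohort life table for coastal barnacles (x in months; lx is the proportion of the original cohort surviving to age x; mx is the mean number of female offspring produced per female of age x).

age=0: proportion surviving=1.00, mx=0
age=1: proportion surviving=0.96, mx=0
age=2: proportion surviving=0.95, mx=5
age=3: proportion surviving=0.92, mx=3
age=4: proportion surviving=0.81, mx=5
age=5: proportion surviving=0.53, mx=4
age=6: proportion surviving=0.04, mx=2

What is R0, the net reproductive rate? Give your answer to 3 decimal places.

13.760

lx·mx by age: 0, 0, 4.75, 2.76, 4.05, 2.12, 0.08
R0 = Σ lx·mx = 13.76 → 13.760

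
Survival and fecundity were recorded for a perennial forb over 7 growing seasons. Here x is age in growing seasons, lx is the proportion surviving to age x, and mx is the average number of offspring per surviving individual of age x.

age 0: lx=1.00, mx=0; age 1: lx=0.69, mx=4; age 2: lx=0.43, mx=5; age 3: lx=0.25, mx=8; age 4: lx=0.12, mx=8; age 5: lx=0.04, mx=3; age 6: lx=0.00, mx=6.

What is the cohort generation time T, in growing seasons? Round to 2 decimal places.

2.19

lx·mx: 0, 2.76, 2.15, 2, 0.96, 0.12, 0 → R0 = 7.99
x·lx·mx: 0, 2.76, 4.3, 6, 3.84, 0.6, 0 → Σ = 17.5
T = 17.5 / 7.99 = 2.190238… → 2.19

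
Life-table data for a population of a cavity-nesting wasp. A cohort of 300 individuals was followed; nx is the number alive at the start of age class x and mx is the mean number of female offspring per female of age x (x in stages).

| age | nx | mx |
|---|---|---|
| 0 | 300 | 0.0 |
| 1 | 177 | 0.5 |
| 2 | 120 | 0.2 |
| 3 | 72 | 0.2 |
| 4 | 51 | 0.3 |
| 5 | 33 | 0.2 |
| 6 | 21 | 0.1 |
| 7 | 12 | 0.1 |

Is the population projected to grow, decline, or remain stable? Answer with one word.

lx = nx/n0 = nx/300: 1, 0.59, 0.4, 0.24, 0.17, 0.11, 0.07, 0.04
R0 = Σ lx·mx = 0 + 0.295 + 0.08 + 0.048 + 0.051 + 0.022 + 0.007 + 0.004 = 0.507
R0 < 1, so the population is declining.

declining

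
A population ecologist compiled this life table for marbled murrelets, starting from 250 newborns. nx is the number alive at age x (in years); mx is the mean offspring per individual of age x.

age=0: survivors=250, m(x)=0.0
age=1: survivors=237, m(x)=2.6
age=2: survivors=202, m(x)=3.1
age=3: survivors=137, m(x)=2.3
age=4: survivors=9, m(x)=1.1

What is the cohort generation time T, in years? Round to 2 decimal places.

lx = nx/n0 = nx/250: 1, 0.948, 0.808, 0.548, 0.036
lx·mx: 0, 2.4648, 2.5048, 1.2604, 0.0396 → R0 = 6.2696
x·lx·mx: 0, 2.4648, 5.0096, 3.7812, 0.1584 → Σ = 11.414
T = 11.414 / 6.2696 = 1.820531… → 1.82

1.82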